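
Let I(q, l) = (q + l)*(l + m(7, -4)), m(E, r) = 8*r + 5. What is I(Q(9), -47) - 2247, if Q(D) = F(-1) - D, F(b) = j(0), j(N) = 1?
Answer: 1823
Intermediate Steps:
F(b) = 1
m(E, r) = 5 + 8*r
Q(D) = 1 - D
I(q, l) = (-27 + l)*(l + q) (I(q, l) = (q + l)*(l + (5 + 8*(-4))) = (l + q)*(l + (5 - 32)) = (l + q)*(l - 27) = (l + q)*(-27 + l) = (-27 + l)*(l + q))
I(Q(9), -47) - 2247 = ((-47)**2 - 27*(-47) - 27*(1 - 1*9) - 47*(1 - 1*9)) - 2247 = (2209 + 1269 - 27*(1 - 9) - 47*(1 - 9)) - 2247 = (2209 + 1269 - 27*(-8) - 47*(-8)) - 2247 = (2209 + 1269 + 216 + 376) - 2247 = 4070 - 2247 = 1823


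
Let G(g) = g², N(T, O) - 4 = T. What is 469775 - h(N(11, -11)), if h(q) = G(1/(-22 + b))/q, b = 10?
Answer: 1014713999/2160 ≈ 4.6978e+5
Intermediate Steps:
N(T, O) = 4 + T
h(q) = 1/(144*q) (h(q) = (1/(-22 + 10))²/q = (1/(-12))²/q = (-1/12)²/q = 1/(144*q))
469775 - h(N(11, -11)) = 469775 - 1/(144*(4 + 11)) = 469775 - 1/(144*15) = 469775 - 1*1/2160 = 469775 - 1/2160 = 1014713999/2160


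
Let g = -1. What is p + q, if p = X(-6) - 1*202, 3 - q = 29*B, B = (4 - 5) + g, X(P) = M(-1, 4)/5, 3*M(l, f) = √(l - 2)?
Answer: -141 + I*√3/15 ≈ -141.0 + 0.11547*I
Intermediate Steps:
M(l, f) = √(-2 + l)/3 (M(l, f) = √(l - 2)/3 = √(-2 + l)/3)
X(P) = I*√3/15 (X(P) = (√(-2 - 1)/3)/5 = (√(-3)/3)*(⅕) = ((I*√3)/3)*(⅕) = (I*√3/3)*(⅕) = I*√3/15)
B = -2 (B = (4 - 5) - 1 = -1 - 1 = -2)
q = 61 (q = 3 - 29*(-2) = 3 - 1*(-58) = 3 + 58 = 61)
p = -202 + I*√3/15 (p = I*√3/15 - 1*202 = I*√3/15 - 202 = -202 + I*√3/15 ≈ -202.0 + 0.11547*I)
p + q = (-202 + I*√3/15) + 61 = -141 + I*√3/15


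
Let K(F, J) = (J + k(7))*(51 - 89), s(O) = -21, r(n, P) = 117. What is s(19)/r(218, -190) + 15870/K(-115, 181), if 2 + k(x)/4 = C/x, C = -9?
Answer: -464506/174135 ≈ -2.6675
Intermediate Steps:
k(x) = -8 - 36/x (k(x) = -8 + 4*(-9/x) = -8 - 36/x)
K(F, J) = 3496/7 - 38*J (K(F, J) = (J + (-8 - 36/7))*(51 - 89) = (J + (-8 - 36*⅐))*(-38) = (J + (-8 - 36/7))*(-38) = (J - 92/7)*(-38) = (-92/7 + J)*(-38) = 3496/7 - 38*J)
s(19)/r(218, -190) + 15870/K(-115, 181) = -21/117 + 15870/(3496/7 - 38*181) = -21*1/117 + 15870/(3496/7 - 6878) = -7/39 + 15870/(-44650/7) = -7/39 + 15870*(-7/44650) = -7/39 - 11109/4465 = -464506/174135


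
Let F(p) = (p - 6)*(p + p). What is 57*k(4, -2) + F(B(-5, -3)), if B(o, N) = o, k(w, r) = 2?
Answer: 224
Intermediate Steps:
F(p) = 2*p*(-6 + p) (F(p) = (-6 + p)*(2*p) = 2*p*(-6 + p))
57*k(4, -2) + F(B(-5, -3)) = 57*2 + 2*(-5)*(-6 - 5) = 114 + 2*(-5)*(-11) = 114 + 110 = 224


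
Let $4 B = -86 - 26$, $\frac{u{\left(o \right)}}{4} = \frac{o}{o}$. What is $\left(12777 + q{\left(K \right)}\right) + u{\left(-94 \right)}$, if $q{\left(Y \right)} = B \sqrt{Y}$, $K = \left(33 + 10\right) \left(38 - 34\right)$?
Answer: $12781 - 56 \sqrt{43} \approx 12414.0$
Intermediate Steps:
$u{\left(o \right)} = 4$ ($u{\left(o \right)} = 4 \frac{o}{o} = 4 \cdot 1 = 4$)
$K = 172$ ($K = 43 \cdot 4 = 172$)
$B = -28$ ($B = \frac{-86 - 26}{4} = \frac{1}{4} \left(-112\right) = -28$)
$q{\left(Y \right)} = - 28 \sqrt{Y}$
$\left(12777 + q{\left(K \right)}\right) + u{\left(-94 \right)} = \left(12777 - 28 \sqrt{172}\right) + 4 = \left(12777 - 28 \cdot 2 \sqrt{43}\right) + 4 = \left(12777 - 56 \sqrt{43}\right) + 4 = 12781 - 56 \sqrt{43}$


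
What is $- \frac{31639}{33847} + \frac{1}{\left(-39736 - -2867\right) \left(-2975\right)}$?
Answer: $- \frac{204137198934}{218383382525} \approx -0.93476$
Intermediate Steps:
$- \frac{31639}{33847} + \frac{1}{\left(-39736 - -2867\right) \left(-2975\right)} = \left(-31639\right) \frac{1}{33847} + \frac{1}{-39736 + \left(-101 + 2968\right)} \left(- \frac{1}{2975}\right) = - \frac{31639}{33847} + \frac{1}{-39736 + 2867} \left(- \frac{1}{2975}\right) = - \frac{31639}{33847} + \frac{1}{-36869} \left(- \frac{1}{2975}\right) = - \frac{31639}{33847} - - \frac{1}{109685275} = - \frac{31639}{33847} + \frac{1}{109685275} = - \frac{204137198934}{218383382525}$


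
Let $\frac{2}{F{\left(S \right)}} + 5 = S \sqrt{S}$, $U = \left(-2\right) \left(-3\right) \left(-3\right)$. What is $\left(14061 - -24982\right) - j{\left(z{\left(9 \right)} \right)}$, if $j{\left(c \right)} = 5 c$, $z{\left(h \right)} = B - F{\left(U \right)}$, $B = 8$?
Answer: $\frac{228440521}{5857} + \frac{540 i \sqrt{2}}{5857} \approx 39003.0 + 0.13039 i$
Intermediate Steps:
$U = -18$ ($U = 6 \left(-3\right) = -18$)
$F{\left(S \right)} = \frac{2}{-5 + S^{\frac{3}{2}}}$ ($F{\left(S \right)} = \frac{2}{-5 + S \sqrt{S}} = \frac{2}{-5 + S^{\frac{3}{2}}}$)
$z{\left(h \right)} = 8 - \frac{2}{-5 - 54 i \sqrt{2}}$ ($z{\left(h \right)} = 8 - \frac{2}{-5 + \left(-18\right)^{\frac{3}{2}}} = 8 - \frac{2}{-5 - 54 i \sqrt{2}}$)
$\left(14061 - -24982\right) - j{\left(z{\left(9 \right)} \right)} = \left(14061 - -24982\right) - 5 \left(\frac{46866}{5857} - \frac{108 i \sqrt{2}}{5857}\right) = \left(14061 + 24982\right) - \left(\frac{234330}{5857} - \frac{540 i \sqrt{2}}{5857}\right) = 39043 - \left(\frac{234330}{5857} - \frac{540 i \sqrt{2}}{5857}\right) = \frac{228440521}{5857} + \frac{540 i \sqrt{2}}{5857}$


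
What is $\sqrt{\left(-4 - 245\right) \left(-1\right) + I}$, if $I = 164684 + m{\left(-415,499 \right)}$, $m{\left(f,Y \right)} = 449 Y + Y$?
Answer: $\sqrt{389483} \approx 624.09$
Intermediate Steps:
$m{\left(f,Y \right)} = 450 Y$
$I = 389234$ ($I = 164684 + 450 \cdot 499 = 164684 + 224550 = 389234$)
$\sqrt{\left(-4 - 245\right) \left(-1\right) + I} = \sqrt{\left(-4 - 245\right) \left(-1\right) + 389234} = \sqrt{\left(-249\right) \left(-1\right) + 389234} = \sqrt{249 + 389234} = \sqrt{389483}$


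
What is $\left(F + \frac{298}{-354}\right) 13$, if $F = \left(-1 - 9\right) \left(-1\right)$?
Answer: $\frac{21073}{177} \approx 119.06$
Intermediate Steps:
$F = 10$ ($F = \left(-10\right) \left(-1\right) = 10$)
$\left(F + \frac{298}{-354}\right) 13 = \left(10 + \frac{298}{-354}\right) 13 = \left(10 + 298 \left(- \frac{1}{354}\right)\right) 13 = \left(10 - \frac{149}{177}\right) 13 = \frac{1621}{177} \cdot 13 = \frac{21073}{177}$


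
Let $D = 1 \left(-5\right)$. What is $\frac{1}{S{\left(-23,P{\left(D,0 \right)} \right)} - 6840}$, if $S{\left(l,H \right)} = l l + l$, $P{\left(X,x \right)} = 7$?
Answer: $- \frac{1}{6334} \approx -0.00015788$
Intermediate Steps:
$D = -5$
$S{\left(l,H \right)} = l + l^{2}$ ($S{\left(l,H \right)} = l^{2} + l = l + l^{2}$)
$\frac{1}{S{\left(-23,P{\left(D,0 \right)} \right)} - 6840} = \frac{1}{- 23 \left(1 - 23\right) - 6840} = \frac{1}{\left(-23\right) \left(-22\right) - 6840} = \frac{1}{506 - 6840} = \frac{1}{-6334} = - \frac{1}{6334}$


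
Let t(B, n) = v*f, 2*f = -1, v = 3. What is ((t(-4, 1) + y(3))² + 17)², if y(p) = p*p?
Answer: 85849/16 ≈ 5365.6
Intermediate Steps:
f = -½ (f = (½)*(-1) = -½ ≈ -0.50000)
t(B, n) = -3/2 (t(B, n) = 3*(-½) = -3/2)
y(p) = p²
((t(-4, 1) + y(3))² + 17)² = ((-3/2 + 3²)² + 17)² = ((-3/2 + 9)² + 17)² = ((15/2)² + 17)² = (225/4 + 17)² = (293/4)² = 85849/16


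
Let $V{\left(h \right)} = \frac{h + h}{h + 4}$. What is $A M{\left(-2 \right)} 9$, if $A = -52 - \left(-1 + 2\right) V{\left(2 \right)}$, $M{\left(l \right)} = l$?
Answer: $948$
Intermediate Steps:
$V{\left(h \right)} = \frac{2 h}{4 + h}$
$A = - \frac{158}{3}$ ($A = -52 - \left(-1 + 2\right) 2 \cdot 2 \frac{1}{4 + 2} = -52 - 1 \cdot 2 \cdot 2 \cdot \frac{1}{6} = -52 - 1 \cdot \frac{2}{3} = -52 - \frac{2}{3} = - \frac{158}{3} \approx -52.667$)
$A M{\left(-2 \right)} 9 = - \frac{158 \left(\left(-2\right) 9\right)}{3} = \left(- \frac{158}{3}\right) \left(-18\right) = 948$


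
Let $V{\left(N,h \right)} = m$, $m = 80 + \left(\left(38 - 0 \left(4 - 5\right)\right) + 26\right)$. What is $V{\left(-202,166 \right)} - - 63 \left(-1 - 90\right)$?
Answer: $-5589$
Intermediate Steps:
$m = 144$ ($m = 80 + \left(\left(38 - 0 \left(-1\right)\right) + 26\right) = 80 + \left(\left(38 - 0\right) + 26\right) = 80 + \left(\left(38 + 0\right) + 26\right) = 80 + \left(38 + 26\right) = 80 + 64 = 144$)
$V{\left(N,h \right)} = 144$
$V{\left(-202,166 \right)} - - 63 \left(-1 - 90\right) = 144 - - 63 \left(-1 - 90\right) = 144 - \left(-63\right) \left(-91\right) = 144 - 5733 = -5589$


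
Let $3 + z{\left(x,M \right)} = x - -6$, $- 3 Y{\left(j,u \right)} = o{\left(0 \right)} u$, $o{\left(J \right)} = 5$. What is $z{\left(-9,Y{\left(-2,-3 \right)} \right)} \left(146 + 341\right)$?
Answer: $-2922$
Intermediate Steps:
$Y{\left(j,u \right)} = - \frac{5 u}{3}$
$z{\left(x,M \right)} = 3 + x$ ($z{\left(x,M \right)} = -3 + \left(x - -6\right) = -3 + \left(x + 6\right) = -3 + \left(6 + x\right) = 3 + x$)
$z{\left(-9,Y{\left(-2,-3 \right)} \right)} \left(146 + 341\right) = \left(3 - 9\right) \left(146 + 341\right) = \left(-6\right) 487 = -2922$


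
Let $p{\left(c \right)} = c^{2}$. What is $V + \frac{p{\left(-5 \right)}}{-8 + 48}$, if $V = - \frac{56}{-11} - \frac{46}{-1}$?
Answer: $\frac{4551}{88} \approx 51.716$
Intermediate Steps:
$V = \frac{562}{11}$ ($V = \left(-56\right) \left(- \frac{1}{11}\right) - -46 = \frac{56}{11} + 46 = \frac{562}{11} \approx 51.091$)
$V + \frac{p{\left(-5 \right)}}{-8 + 48} = \frac{562}{11} + \frac{\left(-5\right)^{2}}{-8 + 48} = \frac{562}{11} + \frac{25}{40} = \frac{562}{11} + 25 \cdot \frac{1}{40} = \frac{562}{11} + \frac{5}{8} = \frac{4551}{88}$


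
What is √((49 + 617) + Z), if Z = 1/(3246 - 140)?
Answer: √6425062282/3106 ≈ 25.807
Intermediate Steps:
Z = 1/3106 ≈ 0.00032196
√((49 + 617) + Z) = √((49 + 617) + 1/3106) = √(666 + 1/3106) = √(2068597/3106) = √6425062282/3106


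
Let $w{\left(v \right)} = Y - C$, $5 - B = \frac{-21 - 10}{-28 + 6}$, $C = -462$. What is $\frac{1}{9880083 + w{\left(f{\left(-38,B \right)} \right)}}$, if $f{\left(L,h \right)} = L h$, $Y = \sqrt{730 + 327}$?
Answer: $\frac{9880545}{97625169495968} - \frac{\sqrt{1057}}{97625169495968} \approx 1.0121 \cdot 10^{-7}$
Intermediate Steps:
$B = \frac{79}{22}$ ($B = 5 - \frac{-21 - 10}{-28 + 6} = 5 - - \frac{31}{-22} = 5 - \left(-31\right) \left(- \frac{1}{22}\right) = 5 - \frac{31}{22} = \frac{79}{22} \approx 3.5909$)
$Y = \sqrt{1057} \approx 32.512$
$w{\left(v \right)} = 462 + \sqrt{1057}$ ($w{\left(v \right)} = \sqrt{1057} - -462 = \sqrt{1057} + 462 = 462 + \sqrt{1057}$)
$\frac{1}{9880083 + w{\left(f{\left(-38,B \right)} \right)}} = \frac{1}{9880083 + \left(462 + \sqrt{1057}\right)} = \frac{1}{9880545 + \sqrt{1057}}$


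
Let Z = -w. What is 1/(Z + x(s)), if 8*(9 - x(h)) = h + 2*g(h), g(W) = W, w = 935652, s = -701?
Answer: -8/7483041 ≈ -1.0691e-6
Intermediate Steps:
Z = -935652 (Z = -1*935652 = -935652)
x(h) = 9 - 3*h/8 (x(h) = 9 - (h + 2*h)/8 = 9 - 3*h/8)
1/(Z + x(s)) = 1/(-935652 + (9 - 3/8*(-701))) = 1/(-935652 + (9 + 2103/8)) = 1/(-935652 + 2175/8) = 1/(-7483041/8) = -8/7483041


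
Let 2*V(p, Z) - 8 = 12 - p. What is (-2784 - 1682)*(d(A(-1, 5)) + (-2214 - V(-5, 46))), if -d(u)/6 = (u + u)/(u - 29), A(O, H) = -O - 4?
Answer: 39794293/4 ≈ 9.9486e+6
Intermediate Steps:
V(p, Z) = 10 - p/2 (V(p, Z) = 4 + (12 - p)/2 = 4 + (6 - p/2) = 10 - p/2)
A(O, H) = -4 - O
d(u) = -12*u/(-29 + u) (d(u) = -6*(u + u)/(u - 29) = -6*2*u/(-29 + u) = -12*u/(-29 + u))
(-2784 - 1682)*(d(A(-1, 5)) + (-2214 - V(-5, 46))) = (-2784 - 1682)*(-12*(-4 - 1*(-1))/(-29 + (-4 - 1*(-1))) + (-2214 - (10 - ½*(-5)))) = -4466*(-12*(-4 + 1)/(-29 + (-4 + 1)) + (-2214 - (10 + 5/2))) = -4466*(-12*(-3)/(-29 - 3) + (-2214 - 1*25/2)) = -4466*(-12*(-3)/(-32) + (-2214 - 25/2)) = -4466*(-12*(-3)*(-1/32) - 4453/2) = -4466*(-9/8 - 4453/2) = -4466*(-17821/8) = 39794293/4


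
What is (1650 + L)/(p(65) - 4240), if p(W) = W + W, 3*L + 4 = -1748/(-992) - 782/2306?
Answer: -1414685917/3525689520 ≈ -0.40125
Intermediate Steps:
L = -736883/857832 (L = -4/3 + (-1748/(-992) - 782/2306)/3 = -4/3 + (-1748*(-1/992) - 782*1/2306)/3 = -4/3 + (437/248 - 391/1153)/3 = -4/3 + (1/3)*(406893/285944) = -4/3 + 135631/285944 = -736883/857832 ≈ -0.85901)
p(W) = 2*W
(1650 + L)/(p(65) - 4240) = (1650 - 736883/857832)/(2*65 - 4240) = 1414685917/(857832*(130 - 4240)) = (1414685917/857832)/(-4110) = (1414685917/857832)*(-1/4110) = -1414685917/3525689520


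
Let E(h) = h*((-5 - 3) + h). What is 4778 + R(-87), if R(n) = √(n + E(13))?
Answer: 4778 + I*√22 ≈ 4778.0 + 4.6904*I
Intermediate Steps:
E(h) = h*(-8 + h)
R(n) = √(65 + n) (R(n) = √(n + 13*(-8 + 13)) = √(n + 13*5) = √(n + 65) = √(65 + n))
4778 + R(-87) = 4778 + √(65 - 87) = 4778 + √(-22) = 4778 + I*√22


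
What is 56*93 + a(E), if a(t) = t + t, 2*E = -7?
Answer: 5201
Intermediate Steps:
E = -7/2 (E = (½)*(-7) = -7/2 ≈ -3.5000)
a(t) = 2*t
56*93 + a(E) = 56*93 + 2*(-7/2) = 5208 - 7 = 5201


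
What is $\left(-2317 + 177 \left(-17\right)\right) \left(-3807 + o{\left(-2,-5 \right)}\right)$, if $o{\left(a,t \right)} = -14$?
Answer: $20350646$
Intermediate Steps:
$\left(-2317 + 177 \left(-17\right)\right) \left(-3807 + o{\left(-2,-5 \right)}\right) = \left(-2317 + 177 \left(-17\right)\right) \left(-3807 - 14\right) = \left(-2317 - 3009\right) \left(-3821\right) = \left(-5326\right) \left(-3821\right) = 20350646$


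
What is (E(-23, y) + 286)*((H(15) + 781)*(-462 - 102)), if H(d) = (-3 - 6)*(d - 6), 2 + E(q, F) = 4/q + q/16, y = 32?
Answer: -2564201325/23 ≈ -1.1149e+8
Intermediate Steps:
E(q, F) = -2 + 4/q + q/16 (E(q, F) = -2 + (4/q + q/16) = -2 + 4/q + q/16)
H(d) = 54 - 9*d (H(d) = -9*(-6 + d) = 54 - 9*d)
(E(-23, y) + 286)*((H(15) + 781)*(-462 - 102)) = ((-2 + 4/(-23) + (1/16)*(-23)) + 286)*(((54 - 9*15) + 781)*(-462 - 102)) = ((-2 + 4*(-1/23) - 23/16) + 286)*(((54 - 135) + 781)*(-564)) = ((-2 - 4/23 - 23/16) + 286)*((-81 + 781)*(-564)) = (-1329/368 + 286)*(700*(-564)) = (103919/368)*(-394800) = -2564201325/23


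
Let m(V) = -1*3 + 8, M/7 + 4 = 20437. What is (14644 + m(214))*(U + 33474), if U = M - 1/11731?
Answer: 30331928675946/11731 ≈ 2.5856e+9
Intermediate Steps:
M = 143031 (M = -28 + 7*20437 = -28 + 143059 = 143031)
U = 1677896660/11731 (U = 143031 - 1/11731 = 1677896660/11731 ≈ 1.4303e+5)
m(V) = 5 (m(V) = -3 + 8 = 5)
(14644 + m(214))*(U + 33474) = (14644 + 5)*(1677896660/11731 + 33474) = 14649*(2070580154/11731) = 30331928675946/11731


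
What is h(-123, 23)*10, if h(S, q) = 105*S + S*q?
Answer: -157440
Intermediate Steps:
h(-123, 23)*10 = -123*(105 + 23)*10 = -123*128*10 = -15744*10 = -157440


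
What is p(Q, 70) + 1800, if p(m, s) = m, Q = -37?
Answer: 1763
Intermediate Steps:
p(Q, 70) + 1800 = -37 + 1800 = 1763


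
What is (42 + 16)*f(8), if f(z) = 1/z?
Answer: 29/4 ≈ 7.2500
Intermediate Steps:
(42 + 16)*f(8) = (42 + 16)/8 = 58*(1/8) = 29/4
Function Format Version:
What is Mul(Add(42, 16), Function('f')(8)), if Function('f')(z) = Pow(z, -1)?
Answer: Rational(29, 4) ≈ 7.2500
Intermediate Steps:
Mul(Add(42, 16), Function('f')(8)) = Mul(Add(42, 16), Pow(8, -1)) = Mul(58, Rational(1, 8)) = Rational(29, 4)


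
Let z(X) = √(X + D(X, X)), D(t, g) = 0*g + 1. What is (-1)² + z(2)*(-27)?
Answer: 1 - 27*√3 ≈ -45.765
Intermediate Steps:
D(t, g) = 1 (D(t, g) = 0 + 1 = 1)
z(X) = √(1 + X) (z(X) = √(X + 1) = √(1 + X))
(-1)² + z(2)*(-27) = (-1)² + √(1 + 2)*(-27) = 1 + √3*(-27) = 1 - 27*√3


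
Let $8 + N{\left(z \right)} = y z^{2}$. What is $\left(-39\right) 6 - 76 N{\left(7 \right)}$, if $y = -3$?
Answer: $11546$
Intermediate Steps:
$N{\left(z \right)} = -8 - 3 z^{2}$
$\left(-39\right) 6 - 76 N{\left(7 \right)} = \left(-39\right) 6 - 76 \left(-8 - 3 \cdot 7^{2}\right) = -234 - 76 \left(-8 - 147\right) = -234 - -11780 = -234 + 11780 = 11546$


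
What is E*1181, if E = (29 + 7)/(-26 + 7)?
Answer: -42516/19 ≈ -2237.7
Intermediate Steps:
E = -36/19 (E = 36/(-19) = 36*(-1/19) = -36/19 ≈ -1.8947)
E*1181 = -36/19*1181 = -42516/19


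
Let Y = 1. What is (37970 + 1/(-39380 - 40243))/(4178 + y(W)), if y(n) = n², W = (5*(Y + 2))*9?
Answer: 3023285309/1783794069 ≈ 1.6949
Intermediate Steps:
W = 135 (W = (5*(1 + 2))*9 = (5*3)*9 = 15*9 = 135)
(37970 + 1/(-39380 - 40243))/(4178 + y(W)) = (37970 + 1/(-39380 - 40243))/(4178 + 135²) = (37970 + 1/(-79623))/(4178 + 18225) = (37970 - 1/79623)/22403 = (3023285309/79623)*(1/22403) = 3023285309/1783794069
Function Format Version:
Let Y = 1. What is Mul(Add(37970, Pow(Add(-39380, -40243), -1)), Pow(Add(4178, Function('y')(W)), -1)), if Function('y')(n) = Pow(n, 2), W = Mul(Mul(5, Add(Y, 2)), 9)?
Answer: Rational(3023285309, 1783794069) ≈ 1.6949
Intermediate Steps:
W = 135 (W = Mul(Mul(5, Add(1, 2)), 9) = Mul(Mul(5, 3), 9) = Mul(15, 9) = 135)
Mul(Add(37970, Pow(Add(-39380, -40243), -1)), Pow(Add(4178, Function('y')(W)), -1)) = Mul(Add(37970, Pow(Add(-39380, -40243), -1)), Pow(Add(4178, Pow(135, 2)), -1)) = Mul(Add(37970, Pow(-79623, -1)), Pow(Add(4178, 18225), -1)) = Mul(Add(37970, Rational(-1, 79623)), Pow(22403, -1)) = Mul(Rational(3023285309, 79623), Rational(1, 22403)) = Rational(3023285309, 1783794069)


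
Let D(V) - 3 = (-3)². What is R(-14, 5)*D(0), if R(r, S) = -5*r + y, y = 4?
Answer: 888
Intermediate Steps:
R(r, S) = 4 - 5*r (R(r, S) = -5*r + 4 = 4 - 5*r)
D(V) = 12 (D(V) = 3 + (-3)² = 3 + 9 = 12)
R(-14, 5)*D(0) = (4 - 5*(-14))*12 = (4 + 70)*12 = 74*12 = 888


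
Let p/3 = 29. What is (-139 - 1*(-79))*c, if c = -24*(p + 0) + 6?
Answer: 124920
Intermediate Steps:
p = 87 (p = 3*29 = 87)
c = -2082 (c = -24*(87 + 0) + 6 = -24*87 + 6 = -2088 + 6 = -2082)
(-139 - 1*(-79))*c = (-139 - 1*(-79))*(-2082) = (-139 + 79)*(-2082) = -60*(-2082) = 124920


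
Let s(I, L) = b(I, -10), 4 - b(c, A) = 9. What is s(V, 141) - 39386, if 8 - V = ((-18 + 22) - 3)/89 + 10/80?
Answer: -39391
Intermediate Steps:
V = 5599/712 (V = 8 - (((-18 + 22) - 3)/89 + 10/80) = 8 - ((4 - 3)*(1/89) + 10*(1/80)) = 8 - (1*(1/89) + ⅛) = 8 - (1/89 + ⅛) = 8 - 1*97/712 = 8 - 97/712 = 5599/712 ≈ 7.8638)
b(c, A) = -5 (b(c, A) = 4 - 1*9 = 4 - 9 = -5)
s(I, L) = -5
s(V, 141) - 39386 = -5 - 39386 = -39391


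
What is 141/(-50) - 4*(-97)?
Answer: 19259/50 ≈ 385.18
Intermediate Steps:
141/(-50) - 4*(-97) = 141*(-1/50) + 388 = -141/50 + 388 = 19259/50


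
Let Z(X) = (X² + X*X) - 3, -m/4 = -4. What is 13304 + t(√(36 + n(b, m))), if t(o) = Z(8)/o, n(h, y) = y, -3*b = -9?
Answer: 13304 + 125*√13/26 ≈ 13321.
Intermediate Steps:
b = 3 (b = -⅓*(-9) = 3)
m = 16 (m = -4*(-4) = 16)
Z(X) = -3 + 2*X² (Z(X) = (X² + X²) - 3 = 2*X² - 3 = -3 + 2*X²)
t(o) = 125/o (t(o) = (-3 + 2*8²)/o = (-3 + 2*64)/o = (-3 + 128)/o = 125/o)
13304 + t(√(36 + n(b, m))) = 13304 + 125/(√(36 + 16)) = 13304 + 125/(√52) = 13304 + 125/((2*√13)) = 13304 + 125*(√13/26) = 13304 + 125*√13/26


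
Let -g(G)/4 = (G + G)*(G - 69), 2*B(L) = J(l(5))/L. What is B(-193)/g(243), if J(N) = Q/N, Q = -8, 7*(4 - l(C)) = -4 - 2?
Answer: -7/554908968 ≈ -1.2615e-8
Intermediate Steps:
l(C) = 34/7 (l(C) = 4 - (-4 - 2)/7 = 4 - 1/7*(-6) = 4 + 6/7 = 34/7)
J(N) = -8/N
B(L) = -14/(17*L) (B(L) = ((-8/34/7)/L)/2 = ((-8*7/34)/L)/2 = (-28/(17*L))/2 = -14/(17*L))
g(G) = -8*G*(-69 + G) (g(G) = -4*(G + G)*(G - 69) = -4*2*G*(-69 + G) = -8*G*(-69 + G))
B(-193)/g(243) = (-14/17/(-193))/((8*243*(69 - 1*243))) = (-14/17*(-1/193))/((8*243*(69 - 243))) = 14/(3281*((8*243*(-174)))) = (14/3281)/(-338256) = (14/3281)*(-1/338256) = -7/554908968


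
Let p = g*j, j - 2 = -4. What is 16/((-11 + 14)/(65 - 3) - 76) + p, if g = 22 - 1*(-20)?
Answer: -396548/4709 ≈ -84.211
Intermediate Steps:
j = -2 (j = 2 - 4 = -2)
g = 42 (g = 22 + 20 = 42)
p = -84 (p = 42*(-2) = -84)
16/((-11 + 14)/(65 - 3) - 76) + p = 16/((-11 + 14)/(65 - 3) - 76) - 84 = 16/(3/62 - 76) - 84 = 16/(-4709/62) - 84 = 16*(-62/4709) - 84 = -992/4709 - 84 = -396548/4709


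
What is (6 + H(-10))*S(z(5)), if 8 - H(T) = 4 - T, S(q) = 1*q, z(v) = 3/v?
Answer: 0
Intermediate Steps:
S(q) = q
H(T) = 4 + T (H(T) = 8 - (4 - T) = 8 + (-4 + T) = 4 + T)
(6 + H(-10))*S(z(5)) = (6 + (4 - 10))*(3/5) = (6 - 6)*(3*(1/5)) = 0*(3/5) = 0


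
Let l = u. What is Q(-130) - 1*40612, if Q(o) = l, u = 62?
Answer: -40550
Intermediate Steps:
l = 62
Q(o) = 62
Q(-130) - 1*40612 = 62 - 1*40612 = 62 - 40612 = -40550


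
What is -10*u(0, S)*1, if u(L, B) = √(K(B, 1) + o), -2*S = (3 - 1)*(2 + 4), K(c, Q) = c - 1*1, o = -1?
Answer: -20*I*√2 ≈ -28.284*I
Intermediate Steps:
K(c, Q) = -1 + c (K(c, Q) = c - 1 = -1 + c)
S = -6 (S = -(3 - 1)*(2 + 4)/2 = -6 ≈ -6.0000)
u(L, B) = √(-2 + B) (u(L, B) = √((-1 + B) - 1) = √(-2 + B))
-10*u(0, S)*1 = -10*√(-2 - 6)*1 = -20*I*√2*1 = -20*I*√2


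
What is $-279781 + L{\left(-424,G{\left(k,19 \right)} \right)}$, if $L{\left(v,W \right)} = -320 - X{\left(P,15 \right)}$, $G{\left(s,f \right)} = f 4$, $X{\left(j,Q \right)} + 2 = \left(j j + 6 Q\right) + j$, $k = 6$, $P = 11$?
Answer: $-280321$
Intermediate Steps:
$X{\left(j,Q \right)} = -2 + j + j^{2} + 6 Q$ ($X{\left(j,Q \right)} = -2 + \left(\left(j j + 6 Q\right) + j\right) = -2 + \left(\left(j^{2} + 6 Q\right) + j\right) = -2 + \left(j + j^{2} + 6 Q\right) = -2 + j + j^{2} + 6 Q$)
$G{\left(s,f \right)} = 4 f$
$L{\left(v,W \right)} = -540$ ($L{\left(v,W \right)} = -320 - \left(-2 + 11 + 11^{2} + 6 \cdot 15\right) = -320 - \left(-2 + 11 + 121 + 90\right) = -320 - 220 = -540$)
$-279781 + L{\left(-424,G{\left(k,19 \right)} \right)} = -279781 - 540 = -280321$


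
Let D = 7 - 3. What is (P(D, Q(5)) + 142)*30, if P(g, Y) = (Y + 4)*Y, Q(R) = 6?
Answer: 6060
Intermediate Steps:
D = 4
P(g, Y) = Y*(4 + Y) (P(g, Y) = (4 + Y)*Y = Y*(4 + Y))
(P(D, Q(5)) + 142)*30 = (6*(4 + 6) + 142)*30 = (6*10 + 142)*30 = (60 + 142)*30 = 202*30 = 6060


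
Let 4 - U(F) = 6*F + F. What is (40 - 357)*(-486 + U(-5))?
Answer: 141699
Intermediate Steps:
U(F) = 4 - 7*F (U(F) = 4 - (6*F + F) = 4 - 7*F)
(40 - 357)*(-486 + U(-5)) = (40 - 357)*(-486 + (4 - 7*(-5))) = -317*(-486 + (4 + 35)) = -317*(-486 + 39) = -317*(-447) = 141699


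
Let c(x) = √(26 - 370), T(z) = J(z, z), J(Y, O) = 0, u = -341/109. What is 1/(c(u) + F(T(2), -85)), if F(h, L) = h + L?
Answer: -85/7569 - 2*I*√86/7569 ≈ -0.01123 - 0.0024504*I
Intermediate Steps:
u = -341/109 (u = -341*1/109 = -341/109 ≈ -3.1284)
T(z) = 0
F(h, L) = L + h
c(x) = 2*I*√86 (c(x) = √(-344) = 2*I*√86)
1/(c(u) + F(T(2), -85)) = 1/(2*I*√86 + (-85 + 0)) = 1/(2*I*√86 - 85) = 1/(-85 + 2*I*√86)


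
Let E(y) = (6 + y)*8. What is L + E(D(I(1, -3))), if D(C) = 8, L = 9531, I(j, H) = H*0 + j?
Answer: 9643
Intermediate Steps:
I(j, H) = j (I(j, H) = 0 + j = j)
E(y) = 48 + 8*y
L + E(D(I(1, -3))) = 9531 + (48 + 8*8) = 9531 + (48 + 64) = 9531 + 112 = 9643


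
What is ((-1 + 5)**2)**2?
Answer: 256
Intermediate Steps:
((-1 + 5)**2)**2 = (4**2)**2 = 16**2 = 256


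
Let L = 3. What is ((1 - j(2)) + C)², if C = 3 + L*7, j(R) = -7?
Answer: 1024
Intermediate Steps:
C = 24 (C = 3 + 3*7 = 3 + 21 = 24)
((1 - j(2)) + C)² = ((1 - 1*(-7)) + 24)² = ((1 + 7) + 24)² = (8 + 24)² = 32² = 1024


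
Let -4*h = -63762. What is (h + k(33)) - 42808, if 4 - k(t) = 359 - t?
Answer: -54379/2 ≈ -27190.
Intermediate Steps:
h = 31881/2 (h = -1/4*(-63762) = 31881/2 ≈ 15941.)
k(t) = -355 + t (k(t) = 4 - (359 - t) = 4 + (-359 + t) = -355 + t)
(h + k(33)) - 42808 = (31881/2 + (-355 + 33)) - 42808 = (31881/2 - 322) - 42808 = 31237/2 - 42808 = -54379/2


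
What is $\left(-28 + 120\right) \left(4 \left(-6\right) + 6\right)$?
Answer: $-1656$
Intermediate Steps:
$\left(-28 + 120\right) \left(4 \left(-6\right) + 6\right) = 92 \left(-24 + 6\right) = 92 \left(-18\right) = -1656$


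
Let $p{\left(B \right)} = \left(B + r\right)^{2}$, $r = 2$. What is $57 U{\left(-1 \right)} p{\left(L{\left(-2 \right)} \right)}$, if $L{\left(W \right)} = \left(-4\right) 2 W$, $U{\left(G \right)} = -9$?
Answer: $-166212$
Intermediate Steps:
$L{\left(W \right)} = - 8 W$
$p{\left(B \right)} = \left(2 + B\right)^{2}$ ($p{\left(B \right)} = \left(B + 2\right)^{2} = \left(2 + B\right)^{2}$)
$57 U{\left(-1 \right)} p{\left(L{\left(-2 \right)} \right)} = 57 \left(-9\right) \left(2 - -16\right)^{2} = - 513 \left(2 + 16\right)^{2} = - 513 \cdot 18^{2} = \left(-513\right) 324 = -166212$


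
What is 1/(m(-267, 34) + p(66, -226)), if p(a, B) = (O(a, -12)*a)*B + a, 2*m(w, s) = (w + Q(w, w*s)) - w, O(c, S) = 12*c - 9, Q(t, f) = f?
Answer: -1/11683701 ≈ -8.5589e-8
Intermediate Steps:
O(c, S) = -9 + 12*c
m(w, s) = s*w/2 (m(w, s) = ((w + w*s) - w)/2 = ((w + s*w) - w)/2 = (s*w)/2 = s*w/2)
p(a, B) = a + B*a*(-9 + 12*a) (p(a, B) = ((-9 + 12*a)*a)*B + a = (a*(-9 + 12*a))*B + a = B*a*(-9 + 12*a) + a = a + B*a*(-9 + 12*a))
1/(m(-267, 34) + p(66, -226)) = 1/((½)*34*(-267) + 66*(1 + 3*(-226)*(-3 + 4*66))) = 1/(-4539 + 66*(1 + 3*(-226)*(-3 + 264))) = 1/(-4539 + 66*(1 + 3*(-226)*261)) = 1/(-4539 + 66*(1 - 176958)) = 1/(-4539 + 66*(-176957)) = 1/(-4539 - 11679162) = 1/(-11683701) = -1/11683701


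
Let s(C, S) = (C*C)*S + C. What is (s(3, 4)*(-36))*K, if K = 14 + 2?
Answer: -22464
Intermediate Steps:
s(C, S) = C + S*C² (s(C, S) = C²*S + C = S*C² + C = C + S*C²)
K = 16
(s(3, 4)*(-36))*K = ((3*(1 + 3*4))*(-36))*16 = ((3*(1 + 12))*(-36))*16 = ((3*13)*(-36))*16 = (39*(-36))*16 = -1404*16 = -22464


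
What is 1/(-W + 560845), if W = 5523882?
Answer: -1/4963037 ≈ -2.0149e-7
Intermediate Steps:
1/(-W + 560845) = 1/(-1*5523882 + 560845) = 1/(-5523882 + 560845) = 1/(-4963037) = -1/4963037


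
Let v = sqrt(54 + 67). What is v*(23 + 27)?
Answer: 550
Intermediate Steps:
v = 11 (v = sqrt(121) = 11)
v*(23 + 27) = 11*(23 + 27) = 11*50 = 550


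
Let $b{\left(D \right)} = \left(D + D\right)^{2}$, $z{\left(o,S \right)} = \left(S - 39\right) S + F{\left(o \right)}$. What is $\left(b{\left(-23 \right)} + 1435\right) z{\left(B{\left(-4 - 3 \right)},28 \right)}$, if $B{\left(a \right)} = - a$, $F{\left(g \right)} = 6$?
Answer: $-1072402$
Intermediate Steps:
$z{\left(o,S \right)} = 6 + S \left(-39 + S\right)$ ($z{\left(o,S \right)} = \left(S - 39\right) S + 6 = \left(-39 + S\right) S + 6 = S \left(-39 + S\right) + 6 = 6 + S \left(-39 + S\right)$)
$b{\left(D \right)} = 4 D^{2}$ ($b{\left(D \right)} = \left(2 D\right)^{2} = 4 D^{2}$)
$\left(b{\left(-23 \right)} + 1435\right) z{\left(B{\left(-4 - 3 \right)},28 \right)} = \left(4 \left(-23\right)^{2} + 1435\right) \left(6 + 28^{2} - 1092\right) = \left(4 \cdot 529 + 1435\right) \left(6 + 784 - 1092\right) = \left(2116 + 1435\right) \left(-302\right) = 3551 \left(-302\right) = -1072402$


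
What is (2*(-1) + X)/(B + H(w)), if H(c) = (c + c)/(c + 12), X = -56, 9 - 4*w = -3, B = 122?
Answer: -145/306 ≈ -0.47386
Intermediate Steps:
w = 3 (w = 9/4 - ¼*(-3) = 9/4 + ¾ = 3)
H(c) = 2*c/(12 + c) (H(c) = (2*c)/(12 + c) = 2*c/(12 + c))
(2*(-1) + X)/(B + H(w)) = (2*(-1) - 56)/(122 + 2*3/(12 + 3)) = (-2 - 56)/(122 + 2*3/15) = -58/(122 + 2*3*(1/15)) = -58/(122 + ⅖) = -58/612/5 = -58*5/612 = -145/306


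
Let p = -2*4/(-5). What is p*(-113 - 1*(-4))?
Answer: -872/5 ≈ -174.40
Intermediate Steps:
p = 8/5 (p = -8*(-⅕) = 8/5 ≈ 1.6000)
p*(-113 - 1*(-4)) = 8*(-113 - 1*(-4))/5 = 8*(-113 + 4)/5 = (8/5)*(-109) = -872/5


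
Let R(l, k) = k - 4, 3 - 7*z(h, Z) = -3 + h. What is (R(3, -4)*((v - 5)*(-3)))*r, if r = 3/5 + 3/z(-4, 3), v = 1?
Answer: -1296/5 ≈ -259.20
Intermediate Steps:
z(h, Z) = 6/7 - h/7 (z(h, Z) = 3/7 - (-3 + h)/7 = 3/7 + (3/7 - h/7) = 6/7 - h/7)
R(l, k) = -4 + k
r = 27/10 (r = 3/5 + 3/(6/7 - 1/7*(-4)) = 3*(1/5) + 3/(6/7 + 4/7) = 3/5 + 3/(10/7) = 3/5 + 3*(7/10) = 3/5 + 21/10 = 27/10 ≈ 2.7000)
(R(3, -4)*((v - 5)*(-3)))*r = ((-4 - 4)*((1 - 5)*(-3)))*(27/10) = -(-32)*(-3)*(27/10) = -8*12*(27/10) = -96*27/10 = -1296/5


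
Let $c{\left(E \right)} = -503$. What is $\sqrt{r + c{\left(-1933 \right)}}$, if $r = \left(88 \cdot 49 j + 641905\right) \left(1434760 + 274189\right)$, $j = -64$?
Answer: $\sqrt{625367669710} \approx 7.908 \cdot 10^{5}$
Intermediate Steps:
$r = 625367670213$ ($r = \left(88 \cdot 49 \left(-64\right) + 641905\right) \left(1434760 + 274189\right) = \left(4312 \left(-64\right) + 641905\right) 1708949 = \left(-275968 + 641905\right) 1708949 = 365937 \cdot 1708949 = 625367670213$)
$\sqrt{r + c{\left(-1933 \right)}} = \sqrt{625367670213 - 503} = \sqrt{625367669710}$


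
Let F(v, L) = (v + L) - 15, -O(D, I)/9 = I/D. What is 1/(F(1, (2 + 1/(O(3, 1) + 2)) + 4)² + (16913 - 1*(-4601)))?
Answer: 1/21595 ≈ 4.6307e-5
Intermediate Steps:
O(D, I) = -9*I/D
F(v, L) = -15 + L + v (F(v, L) = (L + v) - 15 = -15 + L + v)
1/(F(1, (2 + 1/(O(3, 1) + 2)) + 4)² + (16913 - 1*(-4601))) = 1/((-15 + ((2 + 1/(-9*1/3 + 2)) + 4) + 1)² + (16913 - 1*(-4601))) = 1/((-15 + ((2 + 1/(-9*1*⅓ + 2)) + 4) + 1)² + (16913 + 4601)) = 1/((-15 + ((2 + 1/(-3 + 2)) + 4) + 1)² + 21514) = 1/((-15 + ((2 + 1/(-1)) + 4) + 1)² + 21514) = 1/((-15 + ((2 - 1) + 4) + 1)² + 21514) = 1/((-15 + (1 + 4) + 1)² + 21514) = 1/((-15 + 5 + 1)² + 21514) = 1/((-9)² + 21514) = 1/(81 + 21514) = 1/21595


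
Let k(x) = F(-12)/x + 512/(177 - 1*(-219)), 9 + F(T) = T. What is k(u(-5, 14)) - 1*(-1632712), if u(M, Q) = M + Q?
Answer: 161638385/99 ≈ 1.6327e+6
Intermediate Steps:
F(T) = -9 + T
k(x) = 128/99 - 21/x (k(x) = (-9 - 12)/x + 512/(177 - 1*(-219)) = -21/x + 512/(177 + 219) = -21/x + 512/396 = -21/x + 512*(1/396) = -21/x + 128/99 = 128/99 - 21/x)
k(u(-5, 14)) - 1*(-1632712) = (128/99 - 21/(-5 + 14)) - 1*(-1632712) = (128/99 - 21/9) + 1632712 = (128/99 - 21*⅑) + 1632712 = (128/99 - 7/3) + 1632712 = -103/99 + 1632712 = 161638385/99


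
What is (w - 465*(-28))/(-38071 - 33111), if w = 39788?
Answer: -26404/35591 ≈ -0.74187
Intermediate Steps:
(w - 465*(-28))/(-38071 - 33111) = (39788 - 465*(-28))/(-38071 - 33111) = (39788 + 13020)/(-71182) = 52808*(-1/71182) = -26404/35591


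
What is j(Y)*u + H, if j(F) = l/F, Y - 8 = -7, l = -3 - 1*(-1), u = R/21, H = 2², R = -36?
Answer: 52/7 ≈ 7.4286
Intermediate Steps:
H = 4
u = -12/7 (u = -36/21 = -36*1/21 = -12/7 ≈ -1.7143)
l = -2 (l = -3 + 1 = -2)
Y = 1 (Y = 8 - 7 = 1)
j(F) = -2/F
j(Y)*u + H = -2/1*(-12/7) + 4 = -2*1*(-12/7) + 4 = -2*(-12/7) + 4 = 24/7 + 4 = 52/7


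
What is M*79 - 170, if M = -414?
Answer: -32876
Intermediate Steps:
M*79 - 170 = -414*79 - 170 = -32706 - 170 = -32876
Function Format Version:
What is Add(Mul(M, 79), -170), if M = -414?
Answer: -32876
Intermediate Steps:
Add(Mul(M, 79), -170) = Add(Mul(-414, 79), -170) = Add(-32706, -170) = -32876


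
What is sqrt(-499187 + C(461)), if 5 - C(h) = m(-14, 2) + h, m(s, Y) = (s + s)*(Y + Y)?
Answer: I*sqrt(499531) ≈ 706.78*I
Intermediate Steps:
m(s, Y) = 4*Y*s (m(s, Y) = (2*s)*(2*Y) = 4*Y*s)
C(h) = 117 - h (C(h) = 5 - (4*2*(-14) + h) = 5 - (-112 + h) = 5 + (112 - h) = 117 - h)
sqrt(-499187 + C(461)) = sqrt(-499187 + (117 - 1*461)) = sqrt(-499187 + (117 - 461)) = sqrt(-499187 - 344) = sqrt(-499531) = I*sqrt(499531)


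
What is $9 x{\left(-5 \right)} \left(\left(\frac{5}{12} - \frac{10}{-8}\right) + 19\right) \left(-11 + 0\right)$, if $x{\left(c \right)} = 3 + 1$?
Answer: $-8184$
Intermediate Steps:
$x{\left(c \right)} = 4$
$9 x{\left(-5 \right)} \left(\left(\frac{5}{12} - \frac{10}{-8}\right) + 19\right) \left(-11 + 0\right) = 9 \cdot 4 \left(\left(\frac{5}{12} - \frac{10}{-8}\right) + 19\right) \left(-11 + 0\right) = 36 \left(\left(5 \cdot \frac{1}{12} - - \frac{5}{4}\right) + 19\right) \left(-11\right) = 36 \left(\left(\frac{5}{12} + \frac{5}{4}\right) + 19\right) \left(-11\right) = 36 \left(\frac{5}{3} + 19\right) \left(-11\right) = 36 \cdot \frac{62}{3} \left(-11\right) = 36 \left(- \frac{682}{3}\right) = -8184$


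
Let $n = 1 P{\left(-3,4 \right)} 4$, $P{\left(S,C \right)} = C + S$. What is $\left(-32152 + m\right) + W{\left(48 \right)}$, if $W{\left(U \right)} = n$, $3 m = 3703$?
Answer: $- \frac{92741}{3} \approx -30914.0$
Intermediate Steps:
$n = 4$ ($n = 1 \left(4 - 3\right) 4 = 1 \cdot 1 \cdot 4 = 1 \cdot 4 = 4$)
$m = \frac{3703}{3}$ ($m = \frac{1}{3} \cdot 3703 = \frac{3703}{3} \approx 1234.3$)
$W{\left(U \right)} = 4$
$\left(-32152 + m\right) + W{\left(48 \right)} = \left(-32152 + \frac{3703}{3}\right) + 4 = - \frac{92753}{3} + 4 = - \frac{92741}{3}$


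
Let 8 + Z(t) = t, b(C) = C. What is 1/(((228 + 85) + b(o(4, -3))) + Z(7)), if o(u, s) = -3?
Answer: 1/309 ≈ 0.0032362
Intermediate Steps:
Z(t) = -8 + t
1/(((228 + 85) + b(o(4, -3))) + Z(7)) = 1/(((228 + 85) - 3) + (-8 + 7)) = 1/((313 - 3) - 1) = 1/(310 - 1) = 1/309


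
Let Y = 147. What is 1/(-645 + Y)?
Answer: -1/498 ≈ -0.0020080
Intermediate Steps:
1/(-645 + Y) = 1/(-645 + 147) = 1/(-498) = -1/498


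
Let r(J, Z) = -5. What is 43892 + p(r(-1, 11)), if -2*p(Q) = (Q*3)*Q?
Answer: 87709/2 ≈ 43855.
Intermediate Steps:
p(Q) = -3*Q²/2 (p(Q) = -Q*3*Q/2 = -3*Q*Q/2 = -3*Q²/2)
43892 + p(r(-1, 11)) = 43892 - 3/2*(-5)² = 43892 - 3/2*25 = 43892 - 75/2 = 87709/2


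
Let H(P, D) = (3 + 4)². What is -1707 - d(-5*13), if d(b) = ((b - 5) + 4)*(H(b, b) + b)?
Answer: -2763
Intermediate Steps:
H(P, D) = 49 (H(P, D) = 7² = 49)
d(b) = (-1 + b)*(49 + b) (d(b) = ((b - 5) + 4)*(49 + b) = ((-5 + b) + 4)*(49 + b) = (-1 + b)*(49 + b))
-1707 - d(-5*13) = -1707 - (-49 + (-5*13)² + 48*(-5*13)) = -1707 - (-49 + (-65)² + 48*(-65)) = -1707 - (-49 + 4225 - 3120) = -1707 - 1*1056 = -1707 - 1056 = -2763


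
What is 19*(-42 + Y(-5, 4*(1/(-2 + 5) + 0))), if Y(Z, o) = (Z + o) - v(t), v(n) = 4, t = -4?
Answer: -2831/3 ≈ -943.67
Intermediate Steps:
Y(Z, o) = -4 + Z + o (Y(Z, o) = (Z + o) - 1*4 = (Z + o) - 4 = -4 + Z + o)
19*(-42 + Y(-5, 4*(1/(-2 + 5) + 0))) = 19*(-42 + (-4 - 5 + 4*(1/(-2 + 5) + 0))) = 19*(-42 + (-4 - 5 + 4*(1/3 + 0))) = 19*(-42 + (-4 - 5 + 4*(1/3))) = 19*(-42 + (-4 - 5 + 4/3)) = 19*(-42 - 23/3) = 19*(-149/3) = -2831/3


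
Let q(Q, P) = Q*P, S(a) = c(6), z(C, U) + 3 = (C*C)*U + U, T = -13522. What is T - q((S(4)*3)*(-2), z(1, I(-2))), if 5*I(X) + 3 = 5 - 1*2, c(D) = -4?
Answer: -13450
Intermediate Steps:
I(X) = 0 (I(X) = -⅗ + (5 - 1*2)/5 = -⅗ + (5 - 2)/5 = -⅗ + (⅕)*3 = -⅗ + ⅗ = 0)
z(C, U) = -3 + U + U*C² (z(C, U) = -3 + ((C*C)*U + U) = -3 + (C²*U + U) = -3 + (U*C² + U) = -3 + (U + U*C²) = -3 + U + U*C²)
S(a) = -4
q(Q, P) = P*Q
T - q((S(4)*3)*(-2), z(1, I(-2))) = -13522 - (-3 + 0 + 0*1²)*-4*3*(-2) = -13522 - (-3 + 0 + 0*1)*(-12*(-2)) = -13522 - (-3 + 0 + 0)*24 = -13522 - (-3)*24 = -13522 - 1*(-72) = -13522 + 72 = -13450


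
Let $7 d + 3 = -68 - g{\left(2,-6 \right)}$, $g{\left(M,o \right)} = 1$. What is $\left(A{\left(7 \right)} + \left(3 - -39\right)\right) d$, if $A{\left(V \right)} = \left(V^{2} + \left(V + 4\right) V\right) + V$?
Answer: $-1800$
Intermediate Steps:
$A{\left(V \right)} = V + V^{2} + V \left(4 + V\right)$ ($A{\left(V \right)} = \left(V^{2} + \left(4 + V\right) V\right) + V = \left(V^{2} + V \left(4 + V\right)\right) + V = V + V^{2} + V \left(4 + V\right)$)
$d = - \frac{72}{7}$ ($d = - \frac{3}{7} + \frac{-68 - 1}{7} = - \frac{3}{7} + \frac{1}{7} \left(-69\right) = - \frac{3}{7} - \frac{69}{7} = - \frac{72}{7} \approx -10.286$)
$\left(A{\left(7 \right)} + \left(3 - -39\right)\right) d = \left(7 \left(5 + 2 \cdot 7\right) + \left(3 - -39\right)\right) \left(- \frac{72}{7}\right) = \left(7 \left(5 + 14\right) + \left(3 + 39\right)\right) \left(- \frac{72}{7}\right) = \left(7 \cdot 19 + 42\right) \left(- \frac{72}{7}\right) = \left(133 + 42\right) \left(- \frac{72}{7}\right) = 175 \left(- \frac{72}{7}\right) = -1800$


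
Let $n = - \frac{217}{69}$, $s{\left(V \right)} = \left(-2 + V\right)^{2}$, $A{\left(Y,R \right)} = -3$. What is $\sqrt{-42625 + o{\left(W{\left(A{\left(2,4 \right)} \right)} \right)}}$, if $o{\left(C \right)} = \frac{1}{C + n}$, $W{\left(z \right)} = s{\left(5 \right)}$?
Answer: $\frac{i \sqrt{1739263531}}{202} \approx 206.46 i$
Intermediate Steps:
$W{\left(z \right)} = 9$ ($W{\left(z \right)} = \left(-2 + 5\right)^{2} = 3^{2} = 9$)
$n = - \frac{217}{69}$ ($n = \left(-217\right) \frac{1}{69} = - \frac{217}{69} \approx -3.1449$)
$o{\left(C \right)} = \frac{1}{- \frac{217}{69} + C}$ ($o{\left(C \right)} = \frac{1}{C - \frac{217}{69}} = \frac{1}{- \frac{217}{69} + C}$)
$\sqrt{-42625 + o{\left(W{\left(A{\left(2,4 \right)} \right)} \right)}} = \sqrt{-42625 + \frac{69}{-217 + 69 \cdot 9}} = \sqrt{-42625 + \frac{69}{-217 + 621}} = \sqrt{-42625 + \frac{69}{404}} = \sqrt{- \frac{17220431}{404}} = \frac{i \sqrt{1739263531}}{202}$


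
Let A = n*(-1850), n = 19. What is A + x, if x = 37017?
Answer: 1867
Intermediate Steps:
A = -35150 (A = 19*(-1850) = -35150)
A + x = -35150 + 37017 = 1867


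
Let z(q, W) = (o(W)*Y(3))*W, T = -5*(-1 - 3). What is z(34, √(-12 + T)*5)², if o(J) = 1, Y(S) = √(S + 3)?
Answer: 1200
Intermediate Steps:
Y(S) = √(3 + S)
T = 20 (T = -5*(-4) = 20)
z(q, W) = W*√6 (z(q, W) = (1*√(3 + 3))*W = (1*√6)*W = √6*W = W*√6)
z(34, √(-12 + T)*5)² = ((√(-12 + 20)*5)*√6)² = ((√8*5)*√6)² = (((2*√2)*5)*√6)² = ((10*√2)*√6)² = (20*√3)² = 1200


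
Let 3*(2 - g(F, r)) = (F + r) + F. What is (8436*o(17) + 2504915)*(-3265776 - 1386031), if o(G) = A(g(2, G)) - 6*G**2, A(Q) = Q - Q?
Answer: 56394363307963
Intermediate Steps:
g(F, r) = 2 - 2*F/3 - r/3 (g(F, r) = 2 - ((F + r) + F)/3 = 2 - (r + 2*F)/3 = 2 + (-2*F/3 - r/3) = 2 - 2*F/3 - r/3)
A(Q) = 0
o(G) = -6*G**2 (o(G) = 0 - 6*G**2 = -6*G**2)
(8436*o(17) + 2504915)*(-3265776 - 1386031) = (8436*(-6*17**2) + 2504915)*(-3265776 - 1386031) = (8436*(-6*289) + 2504915)*(-4651807) = (8436*(-1734) + 2504915)*(-4651807) = (-14628024 + 2504915)*(-4651807) = -12123109*(-4651807) = 56394363307963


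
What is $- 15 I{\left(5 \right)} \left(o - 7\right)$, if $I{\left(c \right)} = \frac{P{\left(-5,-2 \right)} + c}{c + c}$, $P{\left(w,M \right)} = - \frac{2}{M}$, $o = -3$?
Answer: $90$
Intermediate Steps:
$I{\left(c \right)} = \frac{1 + c}{2 c}$ ($I{\left(c \right)} = \frac{- \frac{2}{-2} + c}{c + c} = \frac{\left(-2\right) \left(- \frac{1}{2}\right) + c}{2 c} = \left(1 + c\right) \frac{1}{2 c} = \frac{1 + c}{2 c}$)
$- 15 I{\left(5 \right)} \left(o - 7\right) = - 15 \frac{1 + 5}{2 \cdot 5} \left(-3 - 7\right) = - 15 \cdot \frac{1}{2} \cdot \frac{1}{5} \cdot 6 \left(-3 - 7\right) = \left(-15\right) \frac{3}{5} \left(-10\right) = \left(-9\right) \left(-10\right) = 90$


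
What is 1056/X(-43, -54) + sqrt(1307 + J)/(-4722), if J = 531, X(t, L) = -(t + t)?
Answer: 528/43 - sqrt(1838)/4722 ≈ 12.270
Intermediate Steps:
X(t, L) = -2*t
1056/X(-43, -54) + sqrt(1307 + J)/(-4722) = 1056/((-2*(-43))) + sqrt(1307 + 531)/(-4722) = 1056/86 + sqrt(1838)*(-1/4722) = 1056*(1/86) - sqrt(1838)/4722 = 528/43 - sqrt(1838)/4722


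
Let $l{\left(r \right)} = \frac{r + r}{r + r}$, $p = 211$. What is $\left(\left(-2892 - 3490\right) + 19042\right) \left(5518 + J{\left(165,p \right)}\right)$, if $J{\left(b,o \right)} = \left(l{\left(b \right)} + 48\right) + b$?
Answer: $72567120$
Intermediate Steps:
$l{\left(r \right)} = 1$ ($l{\left(r \right)} = \frac{2 r}{2 r} = 2 r \frac{1}{2 r} = 1$)
$J{\left(b,o \right)} = 49 + b$ ($J{\left(b,o \right)} = \left(1 + 48\right) + b = 49 + b$)
$\left(\left(-2892 - 3490\right) + 19042\right) \left(5518 + J{\left(165,p \right)}\right) = \left(\left(-2892 - 3490\right) + 19042\right) \left(5518 + \left(49 + 165\right)\right) = \left(-6382 + 19042\right) \left(5518 + 214\right) = 12660 \cdot 5732 = 72567120$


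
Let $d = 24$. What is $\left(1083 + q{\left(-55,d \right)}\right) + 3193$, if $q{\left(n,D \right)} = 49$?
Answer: $4325$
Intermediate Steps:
$\left(1083 + q{\left(-55,d \right)}\right) + 3193 = \left(1083 + 49\right) + 3193 = 1132 + 3193 = 4325$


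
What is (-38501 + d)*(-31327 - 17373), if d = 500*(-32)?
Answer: 2654198700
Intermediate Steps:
d = -16000
(-38501 + d)*(-31327 - 17373) = (-38501 - 16000)*(-31327 - 17373) = -54501*(-48700) = 2654198700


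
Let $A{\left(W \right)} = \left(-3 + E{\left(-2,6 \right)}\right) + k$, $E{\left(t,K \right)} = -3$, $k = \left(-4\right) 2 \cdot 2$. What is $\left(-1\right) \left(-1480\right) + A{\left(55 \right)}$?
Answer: $1458$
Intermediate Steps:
$k = -16$ ($k = \left(-8\right) 2 = -16$)
$A{\left(W \right)} = -22$ ($A{\left(W \right)} = \left(-3 - 3\right) - 16 = -6 - 16 = -22$)
$\left(-1\right) \left(-1480\right) + A{\left(55 \right)} = \left(-1\right) \left(-1480\right) - 22 = 1480 - 22 = 1458$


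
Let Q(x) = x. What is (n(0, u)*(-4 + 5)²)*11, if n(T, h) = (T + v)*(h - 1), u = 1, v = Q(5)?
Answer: 0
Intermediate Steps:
v = 5
n(T, h) = (-1 + h)*(5 + T) (n(T, h) = (T + 5)*(h - 1) = (5 + T)*(-1 + h) = (-1 + h)*(5 + T))
(n(0, u)*(-4 + 5)²)*11 = ((-5 - 1*0 + 5*1 + 0*1)*(-4 + 5)²)*11 = ((-5 + 0 + 5 + 0)*1²)*11 = (0*1)*11 = 0*11 = 0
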